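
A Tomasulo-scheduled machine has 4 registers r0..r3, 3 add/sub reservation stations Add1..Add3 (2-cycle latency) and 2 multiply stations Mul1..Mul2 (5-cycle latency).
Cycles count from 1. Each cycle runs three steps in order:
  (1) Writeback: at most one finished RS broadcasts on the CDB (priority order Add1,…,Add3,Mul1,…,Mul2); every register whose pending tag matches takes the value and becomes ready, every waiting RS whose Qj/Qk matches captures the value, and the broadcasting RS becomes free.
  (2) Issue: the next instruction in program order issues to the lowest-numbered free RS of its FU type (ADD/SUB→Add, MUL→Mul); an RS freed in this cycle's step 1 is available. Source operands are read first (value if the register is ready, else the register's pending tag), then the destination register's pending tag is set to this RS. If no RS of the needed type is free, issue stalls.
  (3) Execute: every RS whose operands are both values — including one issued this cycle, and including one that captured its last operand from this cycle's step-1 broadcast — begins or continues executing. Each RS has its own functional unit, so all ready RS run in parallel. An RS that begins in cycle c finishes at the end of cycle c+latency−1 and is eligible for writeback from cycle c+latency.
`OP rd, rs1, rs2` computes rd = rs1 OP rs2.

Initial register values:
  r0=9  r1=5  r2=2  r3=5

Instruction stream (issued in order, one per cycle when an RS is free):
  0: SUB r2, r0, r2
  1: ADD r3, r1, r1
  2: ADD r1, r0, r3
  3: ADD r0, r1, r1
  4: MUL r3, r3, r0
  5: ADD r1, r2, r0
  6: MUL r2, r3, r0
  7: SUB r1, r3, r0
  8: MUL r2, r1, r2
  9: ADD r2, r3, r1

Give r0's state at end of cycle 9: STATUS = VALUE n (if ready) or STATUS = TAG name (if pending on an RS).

STATUS = VALUE 38

cycle 1: issue SUB r2<-Add1 // r0:9,r1:5,r2:Add1,r3:5
cycle 2: issue ADD r3<-Add2 // r0:9,r1:5,r2:Add1,r3:Add2
cycle 3: CDB Add1=7; issue ADD r1<-Add1 // r0:9,r1:Add1,r2:7,r3:Add2
cycle 4: CDB Add2=10; issue ADD r0<-Add2 // r0:Add2,r1:Add1,r2:7,r3:10
cycle 5: issue MUL r3<-Mul1 // r0:Add2,r1:Add1,r2:7,r3:Mul1
cycle 6: CDB Add1=19; issue ADD r1<-Add1 // r0:Add2,r1:Add1,r2:7,r3:Mul1
cycle 7: issue MUL r2<-Mul2 // r0:Add2,r1:Add1,r2:Mul2,r3:Mul1
cycle 8: CDB Add2=38; issue SUB r1<-Add2 // r0:38,r1:Add2,r2:Mul2,r3:Mul1
cycle 9: stall // r0:38,r1:Add2,r2:Mul2,r3:Mul1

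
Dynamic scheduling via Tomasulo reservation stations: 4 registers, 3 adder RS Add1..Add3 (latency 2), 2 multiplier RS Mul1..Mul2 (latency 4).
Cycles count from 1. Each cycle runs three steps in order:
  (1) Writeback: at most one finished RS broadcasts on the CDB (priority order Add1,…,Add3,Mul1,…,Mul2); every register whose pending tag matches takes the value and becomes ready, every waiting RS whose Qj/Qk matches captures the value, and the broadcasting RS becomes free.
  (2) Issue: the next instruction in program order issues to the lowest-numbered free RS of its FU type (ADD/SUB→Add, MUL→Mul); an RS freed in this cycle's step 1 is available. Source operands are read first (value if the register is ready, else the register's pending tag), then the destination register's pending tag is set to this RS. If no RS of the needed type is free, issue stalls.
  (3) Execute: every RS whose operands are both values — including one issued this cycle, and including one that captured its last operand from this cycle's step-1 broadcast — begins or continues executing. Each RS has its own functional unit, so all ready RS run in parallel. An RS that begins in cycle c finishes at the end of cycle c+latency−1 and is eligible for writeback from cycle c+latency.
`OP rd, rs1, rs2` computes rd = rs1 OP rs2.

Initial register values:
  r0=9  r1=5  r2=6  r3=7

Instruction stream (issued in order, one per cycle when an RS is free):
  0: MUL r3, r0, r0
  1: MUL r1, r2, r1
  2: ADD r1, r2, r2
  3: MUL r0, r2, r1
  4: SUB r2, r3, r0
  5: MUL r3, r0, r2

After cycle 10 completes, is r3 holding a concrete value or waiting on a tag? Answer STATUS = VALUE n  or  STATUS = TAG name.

cycle 1: issue MUL r3<-Mul1 // r0:9,r1:5,r2:6,r3:Mul1
cycle 2: issue MUL r1<-Mul2 // r0:9,r1:Mul2,r2:6,r3:Mul1
cycle 3: issue ADD r1<-Add1 // r0:9,r1:Add1,r2:6,r3:Mul1
cycle 4: stall // r0:9,r1:Add1,r2:6,r3:Mul1
cycle 5: CDB Add1=12; stall // r0:9,r1:12,r2:6,r3:Mul1
cycle 6: CDB Mul1=81; issue MUL r0<-Mul1 // r0:Mul1,r1:12,r2:6,r3:81
cycle 7: CDB Mul2=30; issue SUB r2<-Add1 // r0:Mul1,r1:12,r2:Add1,r3:81
cycle 8: issue MUL r3<-Mul2 // r0:Mul1,r1:12,r2:Add1,r3:Mul2
cycle 9: - // r0:Mul1,r1:12,r2:Add1,r3:Mul2
cycle 10: CDB Mul1=72 // r0:72,r1:12,r2:Add1,r3:Mul2

STATUS = TAG Mul2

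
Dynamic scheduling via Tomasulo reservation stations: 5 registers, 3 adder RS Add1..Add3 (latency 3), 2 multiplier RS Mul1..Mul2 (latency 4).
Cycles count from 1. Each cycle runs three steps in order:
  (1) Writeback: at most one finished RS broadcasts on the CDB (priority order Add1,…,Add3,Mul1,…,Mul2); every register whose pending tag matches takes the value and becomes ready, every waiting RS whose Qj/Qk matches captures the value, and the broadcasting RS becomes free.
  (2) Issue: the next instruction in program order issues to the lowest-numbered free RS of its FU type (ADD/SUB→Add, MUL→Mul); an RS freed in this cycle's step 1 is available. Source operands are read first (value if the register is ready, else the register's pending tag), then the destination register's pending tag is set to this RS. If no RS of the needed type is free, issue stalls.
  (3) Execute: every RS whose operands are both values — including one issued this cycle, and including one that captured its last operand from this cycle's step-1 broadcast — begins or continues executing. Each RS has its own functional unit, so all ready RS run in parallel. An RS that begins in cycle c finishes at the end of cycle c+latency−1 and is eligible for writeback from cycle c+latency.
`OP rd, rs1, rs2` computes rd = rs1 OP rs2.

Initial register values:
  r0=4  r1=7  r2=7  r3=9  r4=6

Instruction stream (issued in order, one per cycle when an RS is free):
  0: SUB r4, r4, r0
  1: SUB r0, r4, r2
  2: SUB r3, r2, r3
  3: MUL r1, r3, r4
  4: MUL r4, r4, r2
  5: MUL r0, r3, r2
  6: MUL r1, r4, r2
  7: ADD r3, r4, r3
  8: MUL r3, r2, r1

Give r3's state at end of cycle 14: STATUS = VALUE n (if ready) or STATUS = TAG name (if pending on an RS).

  c1: issue SUB r4<-Add1  regs: r0:4,r1:7,r2:7,r3:9,r4:Add1
  c2: issue SUB r0<-Add2  regs: r0:Add2,r1:7,r2:7,r3:9,r4:Add1
  c3: issue SUB r3<-Add3  regs: r0:Add2,r1:7,r2:7,r3:Add3,r4:Add1
  c4: CDB Add1=2; issue MUL r1<-Mul1  regs: r0:Add2,r1:Mul1,r2:7,r3:Add3,r4:2
  c5: issue MUL r4<-Mul2  regs: r0:Add2,r1:Mul1,r2:7,r3:Add3,r4:Mul2
  c6: CDB Add3=-2; stall  regs: r0:Add2,r1:Mul1,r2:7,r3:-2,r4:Mul2
  c7: CDB Add2=-5; stall  regs: r0:-5,r1:Mul1,r2:7,r3:-2,r4:Mul2
  c8: stall  regs: r0:-5,r1:Mul1,r2:7,r3:-2,r4:Mul2
  c9: CDB Mul2=14; issue MUL r0<-Mul2  regs: r0:Mul2,r1:Mul1,r2:7,r3:-2,r4:14
  c10: CDB Mul1=-4; issue MUL r1<-Mul1  regs: r0:Mul2,r1:Mul1,r2:7,r3:-2,r4:14
  c11: issue ADD r3<-Add1  regs: r0:Mul2,r1:Mul1,r2:7,r3:Add1,r4:14
  c12: stall  regs: r0:Mul2,r1:Mul1,r2:7,r3:Add1,r4:14
  c13: CDB Mul2=-14; issue MUL r3<-Mul2  regs: r0:-14,r1:Mul1,r2:7,r3:Mul2,r4:14
  c14: CDB Add1=12  regs: r0:-14,r1:Mul1,r2:7,r3:Mul2,r4:14

STATUS = TAG Mul2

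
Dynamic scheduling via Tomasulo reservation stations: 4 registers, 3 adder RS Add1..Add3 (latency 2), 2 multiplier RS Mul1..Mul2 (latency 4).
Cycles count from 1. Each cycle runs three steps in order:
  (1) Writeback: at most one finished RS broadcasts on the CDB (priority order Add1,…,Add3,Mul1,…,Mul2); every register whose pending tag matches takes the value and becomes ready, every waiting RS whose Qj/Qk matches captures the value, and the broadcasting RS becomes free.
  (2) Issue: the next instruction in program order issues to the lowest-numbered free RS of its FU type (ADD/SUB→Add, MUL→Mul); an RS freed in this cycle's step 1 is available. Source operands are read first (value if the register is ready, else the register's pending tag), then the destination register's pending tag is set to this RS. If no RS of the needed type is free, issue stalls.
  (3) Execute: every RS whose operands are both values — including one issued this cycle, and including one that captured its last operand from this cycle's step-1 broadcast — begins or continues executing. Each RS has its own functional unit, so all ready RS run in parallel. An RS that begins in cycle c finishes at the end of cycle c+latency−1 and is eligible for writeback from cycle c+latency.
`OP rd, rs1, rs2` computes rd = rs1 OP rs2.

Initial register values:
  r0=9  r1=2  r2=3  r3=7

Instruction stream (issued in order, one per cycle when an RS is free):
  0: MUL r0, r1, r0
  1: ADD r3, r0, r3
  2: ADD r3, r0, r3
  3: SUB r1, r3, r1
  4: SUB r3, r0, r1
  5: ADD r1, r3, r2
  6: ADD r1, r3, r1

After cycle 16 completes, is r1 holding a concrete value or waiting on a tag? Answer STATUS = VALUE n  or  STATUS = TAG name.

cycle 1: issue MUL r0<-Mul1 // r0:Mul1,r1:2,r2:3,r3:7
cycle 2: issue ADD r3<-Add1 // r0:Mul1,r1:2,r2:3,r3:Add1
cycle 3: issue ADD r3<-Add2 // r0:Mul1,r1:2,r2:3,r3:Add2
cycle 4: issue SUB r1<-Add3 // r0:Mul1,r1:Add3,r2:3,r3:Add2
cycle 5: CDB Mul1=18; stall // r0:18,r1:Add3,r2:3,r3:Add2
cycle 6: stall // r0:18,r1:Add3,r2:3,r3:Add2
cycle 7: CDB Add1=25; issue SUB r3<-Add1 // r0:18,r1:Add3,r2:3,r3:Add1
cycle 8: stall // r0:18,r1:Add3,r2:3,r3:Add1
cycle 9: CDB Add2=43; issue ADD r1<-Add2 // r0:18,r1:Add2,r2:3,r3:Add1
cycle 10: stall // r0:18,r1:Add2,r2:3,r3:Add1
cycle 11: CDB Add3=41; issue ADD r1<-Add3 // r0:18,r1:Add3,r2:3,r3:Add1
cycle 12: - // r0:18,r1:Add3,r2:3,r3:Add1
cycle 13: CDB Add1=-23 // r0:18,r1:Add3,r2:3,r3:-23
cycle 14: - // r0:18,r1:Add3,r2:3,r3:-23
cycle 15: CDB Add2=-20 // r0:18,r1:Add3,r2:3,r3:-23
cycle 16: - // r0:18,r1:Add3,r2:3,r3:-23

STATUS = TAG Add3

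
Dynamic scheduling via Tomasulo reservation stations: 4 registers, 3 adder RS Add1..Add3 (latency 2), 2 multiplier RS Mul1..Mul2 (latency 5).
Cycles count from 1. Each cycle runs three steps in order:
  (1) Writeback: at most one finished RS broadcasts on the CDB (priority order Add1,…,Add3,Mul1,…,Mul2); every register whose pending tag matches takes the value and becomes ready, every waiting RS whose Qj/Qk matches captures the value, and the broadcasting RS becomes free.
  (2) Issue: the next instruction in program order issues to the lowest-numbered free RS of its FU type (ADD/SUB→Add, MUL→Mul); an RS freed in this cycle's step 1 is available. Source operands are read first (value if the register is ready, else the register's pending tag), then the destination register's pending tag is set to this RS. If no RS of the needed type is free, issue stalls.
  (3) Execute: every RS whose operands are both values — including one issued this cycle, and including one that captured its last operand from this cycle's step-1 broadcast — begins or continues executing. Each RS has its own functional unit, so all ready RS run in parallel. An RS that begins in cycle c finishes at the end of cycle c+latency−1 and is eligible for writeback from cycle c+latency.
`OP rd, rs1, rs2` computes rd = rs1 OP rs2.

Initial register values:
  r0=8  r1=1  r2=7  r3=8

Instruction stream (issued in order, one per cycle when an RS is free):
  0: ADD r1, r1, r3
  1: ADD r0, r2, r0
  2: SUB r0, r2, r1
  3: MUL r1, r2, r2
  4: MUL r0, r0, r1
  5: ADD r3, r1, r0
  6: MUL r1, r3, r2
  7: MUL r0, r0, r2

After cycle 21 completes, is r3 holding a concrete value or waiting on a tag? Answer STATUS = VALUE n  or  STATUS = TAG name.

STATUS = VALUE -49

cycle 1: issue ADD r1<-Add1 // r0:8,r1:Add1,r2:7,r3:8
cycle 2: issue ADD r0<-Add2 // r0:Add2,r1:Add1,r2:7,r3:8
cycle 3: CDB Add1=9; issue SUB r0<-Add1 // r0:Add1,r1:9,r2:7,r3:8
cycle 4: CDB Add2=15; issue MUL r1<-Mul1 // r0:Add1,r1:Mul1,r2:7,r3:8
cycle 5: CDB Add1=-2; issue MUL r0<-Mul2 // r0:Mul2,r1:Mul1,r2:7,r3:8
cycle 6: issue ADD r3<-Add1 // r0:Mul2,r1:Mul1,r2:7,r3:Add1
cycle 7: stall // r0:Mul2,r1:Mul1,r2:7,r3:Add1
cycle 8: stall // r0:Mul2,r1:Mul1,r2:7,r3:Add1
cycle 9: CDB Mul1=49; issue MUL r1<-Mul1 // r0:Mul2,r1:Mul1,r2:7,r3:Add1
cycle 10: stall // r0:Mul2,r1:Mul1,r2:7,r3:Add1
cycle 11: stall // r0:Mul2,r1:Mul1,r2:7,r3:Add1
cycle 12: stall // r0:Mul2,r1:Mul1,r2:7,r3:Add1
cycle 13: stall // r0:Mul2,r1:Mul1,r2:7,r3:Add1
cycle 14: CDB Mul2=-98; issue MUL r0<-Mul2 // r0:Mul2,r1:Mul1,r2:7,r3:Add1
cycle 15: - // r0:Mul2,r1:Mul1,r2:7,r3:Add1
cycle 16: CDB Add1=-49 // r0:Mul2,r1:Mul1,r2:7,r3:-49
cycle 17: - // r0:Mul2,r1:Mul1,r2:7,r3:-49
cycle 18: - // r0:Mul2,r1:Mul1,r2:7,r3:-49
cycle 19: CDB Mul2=-686 // r0:-686,r1:Mul1,r2:7,r3:-49
cycle 20: - // r0:-686,r1:Mul1,r2:7,r3:-49
cycle 21: CDB Mul1=-343 // r0:-686,r1:-343,r2:7,r3:-49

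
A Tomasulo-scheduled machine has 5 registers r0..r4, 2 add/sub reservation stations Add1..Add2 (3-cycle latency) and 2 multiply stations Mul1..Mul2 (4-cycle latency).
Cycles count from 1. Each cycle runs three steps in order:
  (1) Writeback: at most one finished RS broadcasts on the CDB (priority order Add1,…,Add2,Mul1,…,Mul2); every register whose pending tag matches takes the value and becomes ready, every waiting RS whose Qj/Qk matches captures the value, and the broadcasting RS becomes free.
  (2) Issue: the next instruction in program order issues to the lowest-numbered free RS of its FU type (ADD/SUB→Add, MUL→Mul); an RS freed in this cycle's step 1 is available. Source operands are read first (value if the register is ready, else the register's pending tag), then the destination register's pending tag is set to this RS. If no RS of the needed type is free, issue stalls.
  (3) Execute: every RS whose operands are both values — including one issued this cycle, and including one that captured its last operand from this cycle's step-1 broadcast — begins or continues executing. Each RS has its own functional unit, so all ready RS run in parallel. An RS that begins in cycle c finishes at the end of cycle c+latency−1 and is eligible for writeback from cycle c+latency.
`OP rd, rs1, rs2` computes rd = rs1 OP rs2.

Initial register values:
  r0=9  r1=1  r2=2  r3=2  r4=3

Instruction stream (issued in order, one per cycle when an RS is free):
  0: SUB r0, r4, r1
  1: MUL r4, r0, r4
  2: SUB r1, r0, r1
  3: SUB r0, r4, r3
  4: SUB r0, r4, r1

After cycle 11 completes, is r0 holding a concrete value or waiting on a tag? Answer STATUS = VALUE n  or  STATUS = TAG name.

STATUS = TAG Add2

cycle 1: issue SUB r0<-Add1 // r0:Add1,r1:1,r2:2,r3:2,r4:3
cycle 2: issue MUL r4<-Mul1 // r0:Add1,r1:1,r2:2,r3:2,r4:Mul1
cycle 3: issue SUB r1<-Add2 // r0:Add1,r1:Add2,r2:2,r3:2,r4:Mul1
cycle 4: CDB Add1=2; issue SUB r0<-Add1 // r0:Add1,r1:Add2,r2:2,r3:2,r4:Mul1
cycle 5: stall // r0:Add1,r1:Add2,r2:2,r3:2,r4:Mul1
cycle 6: stall // r0:Add1,r1:Add2,r2:2,r3:2,r4:Mul1
cycle 7: CDB Add2=1; issue SUB r0<-Add2 // r0:Add2,r1:1,r2:2,r3:2,r4:Mul1
cycle 8: CDB Mul1=6 // r0:Add2,r1:1,r2:2,r3:2,r4:6
cycle 9: - // r0:Add2,r1:1,r2:2,r3:2,r4:6
cycle 10: - // r0:Add2,r1:1,r2:2,r3:2,r4:6
cycle 11: CDB Add1=4 // r0:Add2,r1:1,r2:2,r3:2,r4:6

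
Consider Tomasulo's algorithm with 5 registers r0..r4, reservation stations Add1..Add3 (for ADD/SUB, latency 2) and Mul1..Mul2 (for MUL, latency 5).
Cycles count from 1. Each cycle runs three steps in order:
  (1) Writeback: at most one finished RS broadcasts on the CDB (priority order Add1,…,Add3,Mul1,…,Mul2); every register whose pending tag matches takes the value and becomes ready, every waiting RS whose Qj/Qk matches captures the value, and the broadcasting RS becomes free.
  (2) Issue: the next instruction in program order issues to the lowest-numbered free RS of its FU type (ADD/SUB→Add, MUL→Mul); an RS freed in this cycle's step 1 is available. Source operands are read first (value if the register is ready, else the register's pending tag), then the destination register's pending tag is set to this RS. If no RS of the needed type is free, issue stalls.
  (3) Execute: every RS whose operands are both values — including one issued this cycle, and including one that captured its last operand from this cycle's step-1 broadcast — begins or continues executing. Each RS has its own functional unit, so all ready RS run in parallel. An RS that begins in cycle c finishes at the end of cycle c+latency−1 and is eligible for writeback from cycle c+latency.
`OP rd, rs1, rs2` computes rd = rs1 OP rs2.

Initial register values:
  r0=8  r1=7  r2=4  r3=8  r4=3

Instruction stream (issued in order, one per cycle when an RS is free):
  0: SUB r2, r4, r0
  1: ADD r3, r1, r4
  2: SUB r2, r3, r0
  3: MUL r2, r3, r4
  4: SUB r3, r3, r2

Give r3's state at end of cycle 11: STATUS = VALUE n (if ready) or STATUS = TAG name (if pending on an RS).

STATUS = VALUE -20

cycle 1: issue SUB r2<-Add1 // r0:8,r1:7,r2:Add1,r3:8,r4:3
cycle 2: issue ADD r3<-Add2 // r0:8,r1:7,r2:Add1,r3:Add2,r4:3
cycle 3: CDB Add1=-5; issue SUB r2<-Add1 // r0:8,r1:7,r2:Add1,r3:Add2,r4:3
cycle 4: CDB Add2=10; issue MUL r2<-Mul1 // r0:8,r1:7,r2:Mul1,r3:10,r4:3
cycle 5: issue SUB r3<-Add2 // r0:8,r1:7,r2:Mul1,r3:Add2,r4:3
cycle 6: CDB Add1=2 // r0:8,r1:7,r2:Mul1,r3:Add2,r4:3
cycle 7: - // r0:8,r1:7,r2:Mul1,r3:Add2,r4:3
cycle 8: - // r0:8,r1:7,r2:Mul1,r3:Add2,r4:3
cycle 9: CDB Mul1=30 // r0:8,r1:7,r2:30,r3:Add2,r4:3
cycle 10: - // r0:8,r1:7,r2:30,r3:Add2,r4:3
cycle 11: CDB Add2=-20 // r0:8,r1:7,r2:30,r3:-20,r4:3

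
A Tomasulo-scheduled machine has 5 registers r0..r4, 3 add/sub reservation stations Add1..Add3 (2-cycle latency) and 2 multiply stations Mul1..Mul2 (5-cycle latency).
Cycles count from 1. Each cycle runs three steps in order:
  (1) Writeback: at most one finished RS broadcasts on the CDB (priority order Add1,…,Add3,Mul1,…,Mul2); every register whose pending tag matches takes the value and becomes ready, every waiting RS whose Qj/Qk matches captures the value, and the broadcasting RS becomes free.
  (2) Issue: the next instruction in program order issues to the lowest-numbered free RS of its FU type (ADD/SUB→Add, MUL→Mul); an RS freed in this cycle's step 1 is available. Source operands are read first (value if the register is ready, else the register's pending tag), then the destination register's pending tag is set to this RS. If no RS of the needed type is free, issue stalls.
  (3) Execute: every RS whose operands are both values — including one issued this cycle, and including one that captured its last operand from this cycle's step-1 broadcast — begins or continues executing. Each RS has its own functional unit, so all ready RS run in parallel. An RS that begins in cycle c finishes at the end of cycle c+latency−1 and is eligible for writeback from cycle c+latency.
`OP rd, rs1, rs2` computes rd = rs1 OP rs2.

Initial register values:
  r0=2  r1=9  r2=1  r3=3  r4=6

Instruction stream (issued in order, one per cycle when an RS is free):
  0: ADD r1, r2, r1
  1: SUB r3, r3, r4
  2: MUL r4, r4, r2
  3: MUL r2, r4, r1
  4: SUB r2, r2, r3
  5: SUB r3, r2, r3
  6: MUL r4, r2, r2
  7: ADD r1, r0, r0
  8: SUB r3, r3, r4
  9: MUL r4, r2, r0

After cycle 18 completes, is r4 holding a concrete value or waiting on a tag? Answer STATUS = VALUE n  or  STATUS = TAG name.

STATUS = TAG Mul2

c1: issue ADD r1<-Add1 | r0:2,r1:Add1,r2:1,r3:3,r4:6
c2: issue SUB r3<-Add2 | r0:2,r1:Add1,r2:1,r3:Add2,r4:6
c3: CDB Add1=10; issue MUL r4<-Mul1 | r0:2,r1:10,r2:1,r3:Add2,r4:Mul1
c4: CDB Add2=-3; issue MUL r2<-Mul2 | r0:2,r1:10,r2:Mul2,r3:-3,r4:Mul1
c5: issue SUB r2<-Add1 | r0:2,r1:10,r2:Add1,r3:-3,r4:Mul1
c6: issue SUB r3<-Add2 | r0:2,r1:10,r2:Add1,r3:Add2,r4:Mul1
c7: stall | r0:2,r1:10,r2:Add1,r3:Add2,r4:Mul1
c8: CDB Mul1=6; issue MUL r4<-Mul1 | r0:2,r1:10,r2:Add1,r3:Add2,r4:Mul1
c9: issue ADD r1<-Add3 | r0:2,r1:Add3,r2:Add1,r3:Add2,r4:Mul1
c10: stall | r0:2,r1:Add3,r2:Add1,r3:Add2,r4:Mul1
c11: CDB Add3=4; issue SUB r3<-Add3 | r0:2,r1:4,r2:Add1,r3:Add3,r4:Mul1
c12: stall | r0:2,r1:4,r2:Add1,r3:Add3,r4:Mul1
c13: CDB Mul2=60; issue MUL r4<-Mul2 | r0:2,r1:4,r2:Add1,r3:Add3,r4:Mul2
c14: - | r0:2,r1:4,r2:Add1,r3:Add3,r4:Mul2
c15: CDB Add1=63 | r0:2,r1:4,r2:63,r3:Add3,r4:Mul2
c16: - | r0:2,r1:4,r2:63,r3:Add3,r4:Mul2
c17: CDB Add2=66 | r0:2,r1:4,r2:63,r3:Add3,r4:Mul2
c18: - | r0:2,r1:4,r2:63,r3:Add3,r4:Mul2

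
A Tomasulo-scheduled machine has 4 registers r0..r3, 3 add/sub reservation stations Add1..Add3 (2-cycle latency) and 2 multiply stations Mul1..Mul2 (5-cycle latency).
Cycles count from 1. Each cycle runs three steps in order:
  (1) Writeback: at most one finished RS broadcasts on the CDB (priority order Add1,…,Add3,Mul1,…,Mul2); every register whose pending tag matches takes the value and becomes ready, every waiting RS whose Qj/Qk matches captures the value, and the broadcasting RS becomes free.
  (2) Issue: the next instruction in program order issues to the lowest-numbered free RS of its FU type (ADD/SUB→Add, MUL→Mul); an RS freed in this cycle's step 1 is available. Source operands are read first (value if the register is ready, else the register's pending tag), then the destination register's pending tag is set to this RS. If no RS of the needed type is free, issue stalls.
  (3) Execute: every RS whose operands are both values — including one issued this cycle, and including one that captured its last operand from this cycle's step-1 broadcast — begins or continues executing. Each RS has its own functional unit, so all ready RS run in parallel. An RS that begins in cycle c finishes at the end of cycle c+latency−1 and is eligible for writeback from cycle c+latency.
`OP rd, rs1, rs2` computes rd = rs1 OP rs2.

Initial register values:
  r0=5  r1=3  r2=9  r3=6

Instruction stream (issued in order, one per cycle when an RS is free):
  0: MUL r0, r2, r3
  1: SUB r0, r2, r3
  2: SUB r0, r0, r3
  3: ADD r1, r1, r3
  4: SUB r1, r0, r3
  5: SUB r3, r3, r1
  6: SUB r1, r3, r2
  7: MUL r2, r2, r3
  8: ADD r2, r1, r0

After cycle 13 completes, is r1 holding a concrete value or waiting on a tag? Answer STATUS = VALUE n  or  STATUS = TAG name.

cycle 1: issue MUL r0<-Mul1 // r0:Mul1,r1:3,r2:9,r3:6
cycle 2: issue SUB r0<-Add1 // r0:Add1,r1:3,r2:9,r3:6
cycle 3: issue SUB r0<-Add2 // r0:Add2,r1:3,r2:9,r3:6
cycle 4: CDB Add1=3; issue ADD r1<-Add1 // r0:Add2,r1:Add1,r2:9,r3:6
cycle 5: issue SUB r1<-Add3 // r0:Add2,r1:Add3,r2:9,r3:6
cycle 6: CDB Add1=9; issue SUB r3<-Add1 // r0:Add2,r1:Add3,r2:9,r3:Add1
cycle 7: CDB Add2=-3; issue SUB r1<-Add2 // r0:-3,r1:Add2,r2:9,r3:Add1
cycle 8: CDB Mul1=54; issue MUL r2<-Mul1 // r0:-3,r1:Add2,r2:Mul1,r3:Add1
cycle 9: CDB Add3=-9; issue ADD r2<-Add3 // r0:-3,r1:Add2,r2:Add3,r3:Add1
cycle 10: - // r0:-3,r1:Add2,r2:Add3,r3:Add1
cycle 11: CDB Add1=15 // r0:-3,r1:Add2,r2:Add3,r3:15
cycle 12: - // r0:-3,r1:Add2,r2:Add3,r3:15
cycle 13: CDB Add2=6 // r0:-3,r1:6,r2:Add3,r3:15

STATUS = VALUE 6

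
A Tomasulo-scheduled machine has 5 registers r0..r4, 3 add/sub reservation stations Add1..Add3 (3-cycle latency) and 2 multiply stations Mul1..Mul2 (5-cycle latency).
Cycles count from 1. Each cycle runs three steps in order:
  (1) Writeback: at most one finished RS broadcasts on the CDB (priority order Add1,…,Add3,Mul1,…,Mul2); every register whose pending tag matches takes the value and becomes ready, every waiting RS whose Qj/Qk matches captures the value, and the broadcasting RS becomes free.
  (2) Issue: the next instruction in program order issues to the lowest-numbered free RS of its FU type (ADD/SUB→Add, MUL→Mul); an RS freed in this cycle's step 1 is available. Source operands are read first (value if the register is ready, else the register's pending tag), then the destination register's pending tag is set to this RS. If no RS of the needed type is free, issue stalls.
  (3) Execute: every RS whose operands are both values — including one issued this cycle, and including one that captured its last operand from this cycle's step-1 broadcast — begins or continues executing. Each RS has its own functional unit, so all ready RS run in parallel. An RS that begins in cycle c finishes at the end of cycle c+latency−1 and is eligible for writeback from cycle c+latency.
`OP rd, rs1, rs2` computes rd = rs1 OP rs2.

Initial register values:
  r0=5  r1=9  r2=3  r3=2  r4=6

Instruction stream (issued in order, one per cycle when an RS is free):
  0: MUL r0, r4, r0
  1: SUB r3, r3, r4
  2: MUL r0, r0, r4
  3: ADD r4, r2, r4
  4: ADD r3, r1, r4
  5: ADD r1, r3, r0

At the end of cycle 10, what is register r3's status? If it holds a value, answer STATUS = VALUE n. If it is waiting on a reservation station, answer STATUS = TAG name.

c1: issue MUL r0<-Mul1 | r0:Mul1,r1:9,r2:3,r3:2,r4:6
c2: issue SUB r3<-Add1 | r0:Mul1,r1:9,r2:3,r3:Add1,r4:6
c3: issue MUL r0<-Mul2 | r0:Mul2,r1:9,r2:3,r3:Add1,r4:6
c4: issue ADD r4<-Add2 | r0:Mul2,r1:9,r2:3,r3:Add1,r4:Add2
c5: CDB Add1=-4; issue ADD r3<-Add1 | r0:Mul2,r1:9,r2:3,r3:Add1,r4:Add2
c6: CDB Mul1=30; issue ADD r1<-Add3 | r0:Mul2,r1:Add3,r2:3,r3:Add1,r4:Add2
c7: CDB Add2=9 | r0:Mul2,r1:Add3,r2:3,r3:Add1,r4:9
c8: - | r0:Mul2,r1:Add3,r2:3,r3:Add1,r4:9
c9: - | r0:Mul2,r1:Add3,r2:3,r3:Add1,r4:9
c10: CDB Add1=18 | r0:Mul2,r1:Add3,r2:3,r3:18,r4:9

STATUS = VALUE 18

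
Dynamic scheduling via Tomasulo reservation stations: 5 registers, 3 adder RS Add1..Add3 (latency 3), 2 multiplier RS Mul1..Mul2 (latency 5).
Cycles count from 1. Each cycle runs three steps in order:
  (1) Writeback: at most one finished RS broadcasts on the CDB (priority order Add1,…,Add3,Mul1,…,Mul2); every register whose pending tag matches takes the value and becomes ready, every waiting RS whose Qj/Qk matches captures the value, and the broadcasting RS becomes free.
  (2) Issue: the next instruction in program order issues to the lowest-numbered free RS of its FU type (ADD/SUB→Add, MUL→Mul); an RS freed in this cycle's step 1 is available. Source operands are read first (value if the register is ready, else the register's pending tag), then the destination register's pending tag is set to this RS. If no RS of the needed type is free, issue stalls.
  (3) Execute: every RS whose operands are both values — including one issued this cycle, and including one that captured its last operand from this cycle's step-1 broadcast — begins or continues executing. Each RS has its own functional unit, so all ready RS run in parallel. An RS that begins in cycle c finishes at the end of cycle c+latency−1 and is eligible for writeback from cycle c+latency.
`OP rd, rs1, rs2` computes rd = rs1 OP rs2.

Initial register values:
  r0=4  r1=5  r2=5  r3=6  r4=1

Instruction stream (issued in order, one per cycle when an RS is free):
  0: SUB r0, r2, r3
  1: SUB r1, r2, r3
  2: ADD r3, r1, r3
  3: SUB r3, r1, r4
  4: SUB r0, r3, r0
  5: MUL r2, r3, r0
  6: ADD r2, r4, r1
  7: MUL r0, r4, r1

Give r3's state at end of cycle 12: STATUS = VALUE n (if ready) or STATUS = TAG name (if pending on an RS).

STATUS = VALUE -2

  c1: issue SUB r0<-Add1  regs: r0:Add1,r1:5,r2:5,r3:6,r4:1
  c2: issue SUB r1<-Add2  regs: r0:Add1,r1:Add2,r2:5,r3:6,r4:1
  c3: issue ADD r3<-Add3  regs: r0:Add1,r1:Add2,r2:5,r3:Add3,r4:1
  c4: CDB Add1=-1; issue SUB r3<-Add1  regs: r0:-1,r1:Add2,r2:5,r3:Add1,r4:1
  c5: CDB Add2=-1; issue SUB r0<-Add2  regs: r0:Add2,r1:-1,r2:5,r3:Add1,r4:1
  c6: issue MUL r2<-Mul1  regs: r0:Add2,r1:-1,r2:Mul1,r3:Add1,r4:1
  c7: stall  regs: r0:Add2,r1:-1,r2:Mul1,r3:Add1,r4:1
  c8: CDB Add1=-2; issue ADD r2<-Add1  regs: r0:Add2,r1:-1,r2:Add1,r3:-2,r4:1
  c9: CDB Add3=5; issue MUL r0<-Mul2  regs: r0:Mul2,r1:-1,r2:Add1,r3:-2,r4:1
  c10: -  regs: r0:Mul2,r1:-1,r2:Add1,r3:-2,r4:1
  c11: CDB Add1=0  regs: r0:Mul2,r1:-1,r2:0,r3:-2,r4:1
  c12: CDB Add2=-1  regs: r0:Mul2,r1:-1,r2:0,r3:-2,r4:1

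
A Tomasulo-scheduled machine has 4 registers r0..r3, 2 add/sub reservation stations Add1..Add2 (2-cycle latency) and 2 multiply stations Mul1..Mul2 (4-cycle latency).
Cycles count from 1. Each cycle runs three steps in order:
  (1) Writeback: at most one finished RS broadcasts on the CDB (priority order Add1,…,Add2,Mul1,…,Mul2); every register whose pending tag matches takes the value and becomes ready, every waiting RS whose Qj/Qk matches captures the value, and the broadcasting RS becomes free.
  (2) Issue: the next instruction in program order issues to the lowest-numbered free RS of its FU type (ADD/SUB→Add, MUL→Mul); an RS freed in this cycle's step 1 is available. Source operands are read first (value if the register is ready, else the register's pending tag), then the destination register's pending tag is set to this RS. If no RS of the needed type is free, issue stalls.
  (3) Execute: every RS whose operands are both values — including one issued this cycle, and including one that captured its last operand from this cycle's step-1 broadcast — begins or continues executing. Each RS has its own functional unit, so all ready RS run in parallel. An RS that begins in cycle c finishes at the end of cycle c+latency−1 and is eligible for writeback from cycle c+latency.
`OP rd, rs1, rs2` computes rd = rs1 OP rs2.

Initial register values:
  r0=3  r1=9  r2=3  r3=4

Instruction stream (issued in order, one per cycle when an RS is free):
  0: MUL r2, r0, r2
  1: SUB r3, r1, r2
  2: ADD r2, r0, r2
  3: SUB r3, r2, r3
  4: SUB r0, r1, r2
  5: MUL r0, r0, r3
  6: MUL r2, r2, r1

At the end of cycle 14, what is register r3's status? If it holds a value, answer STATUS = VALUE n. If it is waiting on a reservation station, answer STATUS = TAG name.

  c1: issue MUL r2<-Mul1  regs: r0:3,r1:9,r2:Mul1,r3:4
  c2: issue SUB r3<-Add1  regs: r0:3,r1:9,r2:Mul1,r3:Add1
  c3: issue ADD r2<-Add2  regs: r0:3,r1:9,r2:Add2,r3:Add1
  c4: stall  regs: r0:3,r1:9,r2:Add2,r3:Add1
  c5: CDB Mul1=9; stall  regs: r0:3,r1:9,r2:Add2,r3:Add1
  c6: stall  regs: r0:3,r1:9,r2:Add2,r3:Add1
  c7: CDB Add1=0; issue SUB r3<-Add1  regs: r0:3,r1:9,r2:Add2,r3:Add1
  c8: CDB Add2=12; issue SUB r0<-Add2  regs: r0:Add2,r1:9,r2:12,r3:Add1
  c9: issue MUL r0<-Mul1  regs: r0:Mul1,r1:9,r2:12,r3:Add1
  c10: CDB Add1=12; issue MUL r2<-Mul2  regs: r0:Mul1,r1:9,r2:Mul2,r3:12
  c11: CDB Add2=-3  regs: r0:Mul1,r1:9,r2:Mul2,r3:12
  c12: -  regs: r0:Mul1,r1:9,r2:Mul2,r3:12
  c13: -  regs: r0:Mul1,r1:9,r2:Mul2,r3:12
  c14: CDB Mul2=108  regs: r0:Mul1,r1:9,r2:108,r3:12

STATUS = VALUE 12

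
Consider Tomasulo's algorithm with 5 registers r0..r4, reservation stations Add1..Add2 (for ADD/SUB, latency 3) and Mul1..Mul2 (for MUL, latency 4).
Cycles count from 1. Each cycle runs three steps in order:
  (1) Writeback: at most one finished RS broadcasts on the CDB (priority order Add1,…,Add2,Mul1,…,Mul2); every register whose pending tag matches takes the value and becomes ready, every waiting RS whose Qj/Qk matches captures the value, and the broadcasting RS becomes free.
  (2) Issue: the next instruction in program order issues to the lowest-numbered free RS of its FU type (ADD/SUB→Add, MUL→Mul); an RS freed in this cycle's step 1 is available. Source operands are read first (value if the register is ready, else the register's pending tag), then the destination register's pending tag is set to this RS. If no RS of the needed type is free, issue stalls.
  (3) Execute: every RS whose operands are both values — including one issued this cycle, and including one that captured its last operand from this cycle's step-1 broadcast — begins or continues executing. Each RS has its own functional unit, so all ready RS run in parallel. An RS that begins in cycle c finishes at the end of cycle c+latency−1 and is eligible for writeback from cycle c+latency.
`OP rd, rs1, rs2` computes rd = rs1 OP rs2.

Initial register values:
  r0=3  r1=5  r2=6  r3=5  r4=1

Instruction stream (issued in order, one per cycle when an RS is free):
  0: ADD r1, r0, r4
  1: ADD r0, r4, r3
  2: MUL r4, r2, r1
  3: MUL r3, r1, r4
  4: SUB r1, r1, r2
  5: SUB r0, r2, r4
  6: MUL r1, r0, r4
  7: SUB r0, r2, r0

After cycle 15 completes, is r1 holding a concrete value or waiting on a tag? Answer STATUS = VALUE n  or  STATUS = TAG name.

c1: issue ADD r1<-Add1 | r0:3,r1:Add1,r2:6,r3:5,r4:1
c2: issue ADD r0<-Add2 | r0:Add2,r1:Add1,r2:6,r3:5,r4:1
c3: issue MUL r4<-Mul1 | r0:Add2,r1:Add1,r2:6,r3:5,r4:Mul1
c4: CDB Add1=4; issue MUL r3<-Mul2 | r0:Add2,r1:4,r2:6,r3:Mul2,r4:Mul1
c5: CDB Add2=6; issue SUB r1<-Add1 | r0:6,r1:Add1,r2:6,r3:Mul2,r4:Mul1
c6: issue SUB r0<-Add2 | r0:Add2,r1:Add1,r2:6,r3:Mul2,r4:Mul1
c7: stall | r0:Add2,r1:Add1,r2:6,r3:Mul2,r4:Mul1
c8: CDB Add1=-2; stall | r0:Add2,r1:-2,r2:6,r3:Mul2,r4:Mul1
c9: CDB Mul1=24; issue MUL r1<-Mul1 | r0:Add2,r1:Mul1,r2:6,r3:Mul2,r4:24
c10: issue SUB r0<-Add1 | r0:Add1,r1:Mul1,r2:6,r3:Mul2,r4:24
c11: - | r0:Add1,r1:Mul1,r2:6,r3:Mul2,r4:24
c12: CDB Add2=-18 | r0:Add1,r1:Mul1,r2:6,r3:Mul2,r4:24
c13: CDB Mul2=96 | r0:Add1,r1:Mul1,r2:6,r3:96,r4:24
c14: - | r0:Add1,r1:Mul1,r2:6,r3:96,r4:24
c15: CDB Add1=24 | r0:24,r1:Mul1,r2:6,r3:96,r4:24

STATUS = TAG Mul1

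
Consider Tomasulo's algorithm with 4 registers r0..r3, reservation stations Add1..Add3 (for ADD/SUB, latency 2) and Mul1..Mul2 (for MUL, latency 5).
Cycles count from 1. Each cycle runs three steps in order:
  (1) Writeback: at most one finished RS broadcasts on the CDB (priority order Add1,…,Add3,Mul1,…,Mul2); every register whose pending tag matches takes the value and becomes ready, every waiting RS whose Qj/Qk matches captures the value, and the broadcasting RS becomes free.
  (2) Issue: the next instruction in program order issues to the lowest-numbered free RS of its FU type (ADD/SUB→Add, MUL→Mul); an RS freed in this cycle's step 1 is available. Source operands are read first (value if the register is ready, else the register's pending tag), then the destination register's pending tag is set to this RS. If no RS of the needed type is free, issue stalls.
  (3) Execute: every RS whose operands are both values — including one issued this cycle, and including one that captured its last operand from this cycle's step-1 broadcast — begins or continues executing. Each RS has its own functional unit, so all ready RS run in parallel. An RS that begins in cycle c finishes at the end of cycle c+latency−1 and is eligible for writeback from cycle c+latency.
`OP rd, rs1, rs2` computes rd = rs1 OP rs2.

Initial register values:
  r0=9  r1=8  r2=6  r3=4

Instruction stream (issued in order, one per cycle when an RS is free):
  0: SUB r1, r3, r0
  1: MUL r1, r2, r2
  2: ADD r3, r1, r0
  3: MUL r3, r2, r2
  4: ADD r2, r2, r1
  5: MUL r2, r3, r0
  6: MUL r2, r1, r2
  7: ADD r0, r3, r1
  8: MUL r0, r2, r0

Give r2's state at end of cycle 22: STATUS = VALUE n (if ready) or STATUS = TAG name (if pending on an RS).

  c1: issue SUB r1<-Add1  regs: r0:9,r1:Add1,r2:6,r3:4
  c2: issue MUL r1<-Mul1  regs: r0:9,r1:Mul1,r2:6,r3:4
  c3: CDB Add1=-5; issue ADD r3<-Add1  regs: r0:9,r1:Mul1,r2:6,r3:Add1
  c4: issue MUL r3<-Mul2  regs: r0:9,r1:Mul1,r2:6,r3:Mul2
  c5: issue ADD r2<-Add2  regs: r0:9,r1:Mul1,r2:Add2,r3:Mul2
  c6: stall  regs: r0:9,r1:Mul1,r2:Add2,r3:Mul2
  c7: CDB Mul1=36; issue MUL r2<-Mul1  regs: r0:9,r1:36,r2:Mul1,r3:Mul2
  c8: stall  regs: r0:9,r1:36,r2:Mul1,r3:Mul2
  c9: CDB Add1=45; stall  regs: r0:9,r1:36,r2:Mul1,r3:Mul2
  c10: CDB Add2=42; stall  regs: r0:9,r1:36,r2:Mul1,r3:Mul2
  c11: CDB Mul2=36; issue MUL r2<-Mul2  regs: r0:9,r1:36,r2:Mul2,r3:36
  c12: issue ADD r0<-Add1  regs: r0:Add1,r1:36,r2:Mul2,r3:36
  c13: stall  regs: r0:Add1,r1:36,r2:Mul2,r3:36
  c14: CDB Add1=72; stall  regs: r0:72,r1:36,r2:Mul2,r3:36
  c15: stall  regs: r0:72,r1:36,r2:Mul2,r3:36
  c16: CDB Mul1=324; issue MUL r0<-Mul1  regs: r0:Mul1,r1:36,r2:Mul2,r3:36
  c17: -  regs: r0:Mul1,r1:36,r2:Mul2,r3:36
  c18: -  regs: r0:Mul1,r1:36,r2:Mul2,r3:36
  c19: -  regs: r0:Mul1,r1:36,r2:Mul2,r3:36
  c20: -  regs: r0:Mul1,r1:36,r2:Mul2,r3:36
  c21: CDB Mul2=11664  regs: r0:Mul1,r1:36,r2:11664,r3:36
  c22: -  regs: r0:Mul1,r1:36,r2:11664,r3:36

STATUS = VALUE 11664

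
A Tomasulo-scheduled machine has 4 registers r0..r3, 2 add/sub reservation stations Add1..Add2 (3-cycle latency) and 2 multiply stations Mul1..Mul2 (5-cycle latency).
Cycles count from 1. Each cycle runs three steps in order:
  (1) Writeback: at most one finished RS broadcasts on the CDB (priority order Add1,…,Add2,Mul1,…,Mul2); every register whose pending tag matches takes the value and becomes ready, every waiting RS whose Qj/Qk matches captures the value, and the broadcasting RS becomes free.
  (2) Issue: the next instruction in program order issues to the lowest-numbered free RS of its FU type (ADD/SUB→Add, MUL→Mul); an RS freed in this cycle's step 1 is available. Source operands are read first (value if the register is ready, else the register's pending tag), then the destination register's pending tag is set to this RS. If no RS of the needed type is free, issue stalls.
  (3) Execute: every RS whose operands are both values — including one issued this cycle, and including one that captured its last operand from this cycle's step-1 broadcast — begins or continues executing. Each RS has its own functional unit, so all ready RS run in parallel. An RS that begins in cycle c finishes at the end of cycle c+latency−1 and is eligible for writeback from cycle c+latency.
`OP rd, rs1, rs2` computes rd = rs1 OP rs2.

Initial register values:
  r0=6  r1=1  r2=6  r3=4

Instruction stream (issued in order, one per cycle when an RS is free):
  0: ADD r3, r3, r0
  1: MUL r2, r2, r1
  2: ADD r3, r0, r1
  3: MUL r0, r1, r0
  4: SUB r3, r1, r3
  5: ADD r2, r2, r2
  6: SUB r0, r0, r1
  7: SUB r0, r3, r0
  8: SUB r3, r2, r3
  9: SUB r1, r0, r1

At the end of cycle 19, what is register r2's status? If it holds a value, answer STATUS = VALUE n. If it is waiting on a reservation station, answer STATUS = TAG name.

STATUS = VALUE 12

c1: issue ADD r3<-Add1 | r0:6,r1:1,r2:6,r3:Add1
c2: issue MUL r2<-Mul1 | r0:6,r1:1,r2:Mul1,r3:Add1
c3: issue ADD r3<-Add2 | r0:6,r1:1,r2:Mul1,r3:Add2
c4: CDB Add1=10; issue MUL r0<-Mul2 | r0:Mul2,r1:1,r2:Mul1,r3:Add2
c5: issue SUB r3<-Add1 | r0:Mul2,r1:1,r2:Mul1,r3:Add1
c6: CDB Add2=7; issue ADD r2<-Add2 | r0:Mul2,r1:1,r2:Add2,r3:Add1
c7: CDB Mul1=6; stall | r0:Mul2,r1:1,r2:Add2,r3:Add1
c8: stall | r0:Mul2,r1:1,r2:Add2,r3:Add1
c9: CDB Add1=-6; issue SUB r0<-Add1 | r0:Add1,r1:1,r2:Add2,r3:-6
c10: CDB Add2=12; issue SUB r0<-Add2 | r0:Add2,r1:1,r2:12,r3:-6
c11: CDB Mul2=6; stall | r0:Add2,r1:1,r2:12,r3:-6
c12: stall | r0:Add2,r1:1,r2:12,r3:-6
c13: stall | r0:Add2,r1:1,r2:12,r3:-6
c14: CDB Add1=5; issue SUB r3<-Add1 | r0:Add2,r1:1,r2:12,r3:Add1
c15: stall | r0:Add2,r1:1,r2:12,r3:Add1
c16: stall | r0:Add2,r1:1,r2:12,r3:Add1
c17: CDB Add1=18; issue SUB r1<-Add1 | r0:Add2,r1:Add1,r2:12,r3:18
c18: CDB Add2=-11 | r0:-11,r1:Add1,r2:12,r3:18
c19: - | r0:-11,r1:Add1,r2:12,r3:18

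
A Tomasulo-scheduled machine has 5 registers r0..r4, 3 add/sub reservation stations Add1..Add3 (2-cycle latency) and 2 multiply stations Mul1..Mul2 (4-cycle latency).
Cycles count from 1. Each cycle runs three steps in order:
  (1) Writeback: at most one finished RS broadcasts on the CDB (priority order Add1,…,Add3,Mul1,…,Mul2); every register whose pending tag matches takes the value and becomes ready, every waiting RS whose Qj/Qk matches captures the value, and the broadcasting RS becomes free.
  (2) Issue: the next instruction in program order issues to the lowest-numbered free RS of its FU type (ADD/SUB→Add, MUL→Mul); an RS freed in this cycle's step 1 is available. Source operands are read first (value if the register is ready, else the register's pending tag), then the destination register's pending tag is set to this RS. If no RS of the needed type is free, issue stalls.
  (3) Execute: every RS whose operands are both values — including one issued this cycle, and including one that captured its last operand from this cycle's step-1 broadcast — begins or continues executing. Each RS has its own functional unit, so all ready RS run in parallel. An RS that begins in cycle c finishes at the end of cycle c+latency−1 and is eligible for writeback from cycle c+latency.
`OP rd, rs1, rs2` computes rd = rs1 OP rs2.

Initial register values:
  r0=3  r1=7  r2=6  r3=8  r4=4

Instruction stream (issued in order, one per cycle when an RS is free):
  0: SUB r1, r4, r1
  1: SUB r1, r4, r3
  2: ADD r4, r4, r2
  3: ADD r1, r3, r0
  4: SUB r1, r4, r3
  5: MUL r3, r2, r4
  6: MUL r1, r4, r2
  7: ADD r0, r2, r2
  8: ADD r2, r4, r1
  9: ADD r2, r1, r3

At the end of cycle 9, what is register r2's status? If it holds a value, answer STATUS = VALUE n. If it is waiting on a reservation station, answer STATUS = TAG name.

cycle 1: issue SUB r1<-Add1 // r0:3,r1:Add1,r2:6,r3:8,r4:4
cycle 2: issue SUB r1<-Add2 // r0:3,r1:Add2,r2:6,r3:8,r4:4
cycle 3: CDB Add1=-3; issue ADD r4<-Add1 // r0:3,r1:Add2,r2:6,r3:8,r4:Add1
cycle 4: CDB Add2=-4; issue ADD r1<-Add2 // r0:3,r1:Add2,r2:6,r3:8,r4:Add1
cycle 5: CDB Add1=10; issue SUB r1<-Add1 // r0:3,r1:Add1,r2:6,r3:8,r4:10
cycle 6: CDB Add2=11; issue MUL r3<-Mul1 // r0:3,r1:Add1,r2:6,r3:Mul1,r4:10
cycle 7: CDB Add1=2; issue MUL r1<-Mul2 // r0:3,r1:Mul2,r2:6,r3:Mul1,r4:10
cycle 8: issue ADD r0<-Add1 // r0:Add1,r1:Mul2,r2:6,r3:Mul1,r4:10
cycle 9: issue ADD r2<-Add2 // r0:Add1,r1:Mul2,r2:Add2,r3:Mul1,r4:10

STATUS = TAG Add2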